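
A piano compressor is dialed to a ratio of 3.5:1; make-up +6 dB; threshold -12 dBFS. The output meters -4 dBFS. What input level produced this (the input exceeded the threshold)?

-5 dBFS

Remove make-up: -4 − 6 = -10 dBFS.
That's 2 dB above the -12 dBFS threshold.
Before 3.5:1 compression the overshoot was 2 × 3.5 = 7 dB, so input = -12 + 7 = -5 dBFS.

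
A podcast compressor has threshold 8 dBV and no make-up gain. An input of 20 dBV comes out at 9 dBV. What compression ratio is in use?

12:1

Input overshoot = 20 − 8 = 12 dB; output overshoot = 9 − 8 = 1 dB.
Ratio = 12 / 1 = 12.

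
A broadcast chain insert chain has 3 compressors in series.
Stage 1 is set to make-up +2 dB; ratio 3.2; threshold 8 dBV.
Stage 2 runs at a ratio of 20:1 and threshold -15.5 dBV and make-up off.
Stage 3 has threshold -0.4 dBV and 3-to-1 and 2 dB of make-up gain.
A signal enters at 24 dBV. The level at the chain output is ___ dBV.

Stage 1: overshoot 16 dB → 16/3.2 = 5 dB → 13 dBV; +2 dB make-up → 15 dBV.
Stage 2: overshoot 30.5 dB → 30.5/20 = 1.525 dB → -13.975 dBV.
Stage 3: -13.975 dBV ≤ -0.4 dBV, so stage 3 doesn't engage; make-up brings it to -11.975 dBV.

-11.975 dBV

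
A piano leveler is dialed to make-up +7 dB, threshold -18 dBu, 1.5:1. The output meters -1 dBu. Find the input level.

Before make-up, the level was -1 − 7 = -8 dBu.
That's 10 dB above the -18 dBu threshold.
Input overshoot = R × output overshoot = 15 dB → input = -18 + 15 = -3 dBu.

-3 dBu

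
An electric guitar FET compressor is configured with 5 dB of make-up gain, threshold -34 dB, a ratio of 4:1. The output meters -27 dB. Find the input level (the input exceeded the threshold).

-26 dB

Remove make-up: -27 − 5 = -32 dB.
The compressed level sits -32 − (-34) = 2 dB over threshold.
Before 4:1 compression the overshoot was 2 × 4 = 8 dB, so input = -34 + 8 = -26 dB.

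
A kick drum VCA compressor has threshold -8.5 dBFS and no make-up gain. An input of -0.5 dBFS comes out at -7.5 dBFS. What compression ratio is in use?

8:1

Input overshoot = -0.5 − (-8.5) = 8 dB; output overshoot = -7.5 − (-8.5) = 1 dB.
Ratio = 8 / 1 = 8.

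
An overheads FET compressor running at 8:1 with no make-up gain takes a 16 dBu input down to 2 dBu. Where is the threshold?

Gain reduction = 16 − 2 = 14 dB; output overshoot = GR / (R − 1) = 14 / 7 = 2 dB.
Threshold = output − output overshoot = 2 − 2 = 0 dBu.

0 dBu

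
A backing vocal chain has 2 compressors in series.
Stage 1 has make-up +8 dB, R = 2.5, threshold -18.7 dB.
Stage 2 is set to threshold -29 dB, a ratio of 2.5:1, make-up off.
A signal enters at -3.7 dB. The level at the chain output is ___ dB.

-19.28 dB

Stage 1: -3.7 dB is 15 dB over -18.7 dB; at 2.5:1 that becomes 6 dB over, giving -12.7 dB; +8 dB make-up → -4.7 dB.
Stage 2: -4.7 dB is 24.3 dB over -29 dB; at 2.5:1 that becomes 9.72 dB over, giving -19.28 dB.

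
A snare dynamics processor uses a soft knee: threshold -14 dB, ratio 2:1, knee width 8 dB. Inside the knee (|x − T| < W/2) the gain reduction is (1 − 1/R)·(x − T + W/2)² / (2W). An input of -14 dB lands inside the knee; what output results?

x − T + W/2 = -14 − (-14) + 4 = 4.
GR = (1 − 1/2) × 4² / 16 = 0.5 × 16 / 16 = 0.5 dB.
Output = -14 − 0.5 = -14.5 dB.

-14.5 dB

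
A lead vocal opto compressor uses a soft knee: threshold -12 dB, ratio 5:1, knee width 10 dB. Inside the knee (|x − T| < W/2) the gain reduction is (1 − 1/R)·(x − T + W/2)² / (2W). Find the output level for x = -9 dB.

x − T + W/2 = -9 − (-12) + 5 = 8.
GR = (1 − 1/5) × 8² / 20 = 0.8 × 64 / 20 = 2.56 dB.
Output = -9 − 2.56 = -11.56 dB.

-11.56 dB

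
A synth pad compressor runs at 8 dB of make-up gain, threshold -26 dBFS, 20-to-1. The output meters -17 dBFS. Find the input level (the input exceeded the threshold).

-6 dBFS

Stripping the +8 dB make-up gives -25 dBFS at the gain stage.
Post-compression overshoot = -25 − (-26) = 1 dB.
Input overshoot = R × output overshoot = 20 dB → input = -26 + 20 = -6 dBFS.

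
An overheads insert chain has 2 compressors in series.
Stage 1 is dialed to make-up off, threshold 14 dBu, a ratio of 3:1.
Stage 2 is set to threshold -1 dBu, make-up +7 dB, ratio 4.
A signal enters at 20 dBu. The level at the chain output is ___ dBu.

Stage 1: 20 dBu is 6 dB over 14 dBu; at 3:1 that becomes 2 dB over, giving 16 dBu.
Stage 2: overshoot 17 dB → 17/4 = 4.25 dB → 3.25 dBu; +7 dB make-up → 10.25 dBu.

10.25 dBu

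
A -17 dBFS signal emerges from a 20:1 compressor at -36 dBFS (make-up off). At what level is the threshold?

Let T be the threshold. Output overshoot = (input overshoot)/R, so -36 − T = (-17 − T)/20.
20·(-36 − T) = -17 − T → 19·T = -720 − (-17) = -703.
T = -703/19 = -37 dBFS.

-37 dBFS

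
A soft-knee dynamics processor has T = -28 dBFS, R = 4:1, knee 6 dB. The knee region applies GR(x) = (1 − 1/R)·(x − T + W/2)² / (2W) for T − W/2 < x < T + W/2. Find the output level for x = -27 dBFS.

-28 dBFS

x − T + W/2 = -27 − (-28) + 3 = 4.
GR = (1 − 1/4) × 4² / 12 = 0.75 × 16 / 12 = 1 dB.
Output = -27 − 1 = -28 dBFS.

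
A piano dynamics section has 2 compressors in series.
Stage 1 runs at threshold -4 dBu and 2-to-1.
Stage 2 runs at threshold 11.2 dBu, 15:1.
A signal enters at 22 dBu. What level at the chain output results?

Stage 1: overshoot 26 dB → 26/2 = 13 dB → 9 dBu.
Stage 2: below threshold (9 ≤ 11.2); passes unchanged; output 9 dBu.

9 dBu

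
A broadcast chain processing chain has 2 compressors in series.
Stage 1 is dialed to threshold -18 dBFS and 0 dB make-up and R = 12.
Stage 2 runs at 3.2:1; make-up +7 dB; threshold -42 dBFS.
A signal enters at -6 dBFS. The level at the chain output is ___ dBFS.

Stage 1: 12 dB above -18 dBFS, reduced 12:1 to 1 dB above → -17 dBFS.
Stage 2: 25 dB above -42 dBFS, reduced 3.2:1 to 7.8125 dB above → -34.1875 dBFS; +7 dB make-up → -27.1875 dBFS.

-27.1875 dBFS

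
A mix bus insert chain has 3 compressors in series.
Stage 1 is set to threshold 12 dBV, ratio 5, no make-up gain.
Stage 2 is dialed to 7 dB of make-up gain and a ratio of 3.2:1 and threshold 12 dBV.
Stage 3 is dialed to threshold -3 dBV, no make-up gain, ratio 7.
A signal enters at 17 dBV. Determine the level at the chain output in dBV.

0.1875 dBV

Stage 1: 17 dBV is 5 dB over 12 dBV; at 5:1 that becomes 1 dB over, giving 13 dBV.
Stage 2: 13 dBV is 1 dB over 12 dBV; at 3.2:1 that becomes 0.3125 dB over, giving 12.3125 dBV; +7 dB make-up → 19.3125 dBV.
Stage 3: 19.3125 dBV is 22.3125 dB over -3 dBV; at 7:1 that becomes 3.1875 dB over, giving 0.1875 dBV.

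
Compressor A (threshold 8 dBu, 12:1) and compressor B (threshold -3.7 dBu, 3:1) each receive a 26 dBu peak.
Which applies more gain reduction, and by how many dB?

A: 18 dB over, compressed to 1.5 dB over, so 16.5 dB of GR.
B: 29.7 dB over, compressed to 9.9 dB over, so 19.8 dB of GR.
B reduces 3.3 dB more.

B, by 3.3 dB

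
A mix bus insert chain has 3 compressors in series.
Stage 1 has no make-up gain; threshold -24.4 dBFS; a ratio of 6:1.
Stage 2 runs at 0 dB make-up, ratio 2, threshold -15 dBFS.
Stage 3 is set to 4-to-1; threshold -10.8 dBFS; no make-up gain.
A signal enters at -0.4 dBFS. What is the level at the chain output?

-20.4 dBFS

Stage 1: overshoot 24 dB → 24/6 = 4 dB → -20.4 dBFS.
Stage 2: -20.4 dBFS ≤ -15 dBFS, so stage 2 doesn't engage; output -20.4 dBFS.
Stage 3: below threshold (-20.4 ≤ -10.8); passes unchanged; output -20.4 dBFS.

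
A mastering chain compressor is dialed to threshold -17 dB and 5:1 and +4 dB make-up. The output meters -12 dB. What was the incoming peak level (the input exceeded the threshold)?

-12 dB

Before make-up, the level was -12 − 4 = -16 dB.
That's 1 dB above the -17 dB threshold.
Before 5:1 compression the overshoot was 1 × 5 = 5 dB, so input = -17 + 5 = -12 dB.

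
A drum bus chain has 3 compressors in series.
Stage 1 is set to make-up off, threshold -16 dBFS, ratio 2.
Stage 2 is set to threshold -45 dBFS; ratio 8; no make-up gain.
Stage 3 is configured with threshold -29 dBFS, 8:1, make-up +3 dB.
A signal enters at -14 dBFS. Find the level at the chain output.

Stage 1: -14 dBFS is 2 dB over -16 dBFS; at 2:1 that becomes 1 dB over, giving -15 dBFS.
Stage 2: overshoot 30 dB → 30/8 = 3.75 dB → -41.25 dBFS.
Stage 3: below threshold (-41.25 ≤ -29); passes unchanged; make-up brings it to -38.25 dBFS.

-38.25 dBFS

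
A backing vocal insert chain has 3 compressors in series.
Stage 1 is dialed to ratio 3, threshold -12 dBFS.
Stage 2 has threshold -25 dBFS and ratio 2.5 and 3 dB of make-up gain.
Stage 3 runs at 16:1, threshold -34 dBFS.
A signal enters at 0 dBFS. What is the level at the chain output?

Stage 1: 0 dBFS is 12 dB over -12 dBFS; at 3:1 that becomes 4 dB over, giving -8 dBFS.
Stage 2: -8 dBFS is 17 dB over -25 dBFS; at 2.5:1 that becomes 6.8 dB over, giving -18.2 dBFS; +3 dB make-up → -15.2 dBFS.
Stage 3: 18.8 dB above -34 dBFS, reduced 16:1 to 1.175 dB above → -32.825 dBFS.

-32.825 dBFS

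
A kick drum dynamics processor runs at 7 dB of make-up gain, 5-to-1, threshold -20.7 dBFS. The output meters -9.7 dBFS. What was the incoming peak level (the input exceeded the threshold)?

-0.7 dBFS

Before make-up, the level was -9.7 − 7 = -16.7 dBFS.
The compressed level sits -16.7 − (-20.7) = 4 dB over threshold.
Undo the ratio: input overshoot = 4 × 5 = 20 dB, giving input = -0.7 dBFS.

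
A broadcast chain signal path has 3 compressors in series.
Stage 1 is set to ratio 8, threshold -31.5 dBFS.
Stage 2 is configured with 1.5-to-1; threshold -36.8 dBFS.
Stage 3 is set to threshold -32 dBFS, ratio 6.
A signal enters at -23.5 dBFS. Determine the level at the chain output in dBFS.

Stage 1: overshoot 8 dB → 8/8 = 1 dB → -30.5 dBFS.
Stage 2: 6.3 dB above -36.8 dBFS, reduced 1.5:1 to 4.2 dB above → -32.6 dBFS.
Stage 3: below threshold (-32.6 ≤ -32); passes unchanged; output -32.6 dBFS.

-32.6 dBFS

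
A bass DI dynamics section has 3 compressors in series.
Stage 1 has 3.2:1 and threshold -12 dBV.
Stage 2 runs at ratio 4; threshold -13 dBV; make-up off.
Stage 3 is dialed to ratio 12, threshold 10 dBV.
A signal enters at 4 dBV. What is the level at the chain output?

Stage 1: 16 dB above -12 dBV, reduced 3.2:1 to 5 dB above → -7 dBV.
Stage 2: 6 dB above -13 dBV, reduced 4:1 to 1.5 dB above → -11.5 dBV.
Stage 3: -11.5 dBV ≤ 10 dBV, so stage 3 doesn't engage; output -11.5 dBV.

-11.5 dBV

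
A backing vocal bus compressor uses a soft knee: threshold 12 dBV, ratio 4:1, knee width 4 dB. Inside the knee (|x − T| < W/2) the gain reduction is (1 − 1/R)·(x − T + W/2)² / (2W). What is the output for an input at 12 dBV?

x − T + W/2 = 12 − 12 + 2 = 2.
GR = (1 − 1/4) × 2² / 8 = 0.75 × 4 / 8 = 0.375 dB.
Output = 12 − 0.375 = 11.625 dBV.

11.625 dBV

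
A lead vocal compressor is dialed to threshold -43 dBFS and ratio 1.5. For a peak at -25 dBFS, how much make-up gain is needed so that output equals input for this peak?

Overshoot 18 dB → 18/1.5 = 12 dB after compression, so the compressed level is -43 + 12 = -31 dBFS.
Make-up = target − compressed = -25 − (-31) = 6 dB.

6 dB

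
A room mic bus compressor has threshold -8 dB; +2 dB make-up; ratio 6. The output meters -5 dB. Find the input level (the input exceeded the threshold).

-2 dB

Stripping the +2 dB make-up gives -7 dB at the gain stage.
Post-compression overshoot = -7 − (-8) = 1 dB.
Before 6:1 compression the overshoot was 1 × 6 = 6 dB, so input = -8 + 6 = -2 dB.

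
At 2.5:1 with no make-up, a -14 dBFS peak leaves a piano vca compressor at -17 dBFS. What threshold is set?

Gain reduction = -14 − (-17) = 3 dB; output overshoot = GR / (R − 1) = 3 / 1.5 = 2 dB.
Threshold = output − output overshoot = -17 − 2 = -19 dBFS.

-19 dBFS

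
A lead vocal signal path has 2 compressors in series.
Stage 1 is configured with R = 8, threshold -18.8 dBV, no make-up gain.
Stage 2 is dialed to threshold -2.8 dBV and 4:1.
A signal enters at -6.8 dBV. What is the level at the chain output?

Stage 1: -6.8 dBV is 12 dB over -18.8 dBV; at 8:1 that becomes 1.5 dB over, giving -17.3 dBV.
Stage 2: -17.3 dBV ≤ -2.8 dBV, so stage 2 doesn't engage; output -17.3 dBV.

-17.3 dBV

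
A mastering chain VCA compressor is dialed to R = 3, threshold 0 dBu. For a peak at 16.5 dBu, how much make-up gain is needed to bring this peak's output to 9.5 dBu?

4 dB

Overshoot 16.5 dB → 16.5/3 = 5.5 dB after compression, so the compressed level is 0 + 5.5 = 5.5 dBu.
Make-up = target − compressed = 9.5 − 5.5 = 4 dB.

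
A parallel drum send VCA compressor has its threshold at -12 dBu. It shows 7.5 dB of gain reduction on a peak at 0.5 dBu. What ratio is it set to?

2.5:1

Input overshoot = 0.5 − (-12) = 12.5 dB.
Output overshoot = 12.5 − 7.5 = 5 dB.
Ratio = input overshoot / output overshoot = 12.5 / 5 = 2.5.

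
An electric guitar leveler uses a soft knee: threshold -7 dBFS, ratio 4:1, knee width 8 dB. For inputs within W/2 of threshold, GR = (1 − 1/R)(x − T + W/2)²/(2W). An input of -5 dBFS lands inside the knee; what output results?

x − T + W/2 = -5 − (-7) + 4 = 6.
GR = (1 − 1/4) × 6² / 16 = 0.75 × 36 / 16 = 1.6875 dB.
Output = -5 − 1.6875 = -6.6875 dBFS.

-6.6875 dBFS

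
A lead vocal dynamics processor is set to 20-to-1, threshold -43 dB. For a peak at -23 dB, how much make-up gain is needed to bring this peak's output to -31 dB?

11 dB

Without make-up, output = threshold + overshoot/20 = -43 + 1 = -42 dB.
Gap to target: 11 dB.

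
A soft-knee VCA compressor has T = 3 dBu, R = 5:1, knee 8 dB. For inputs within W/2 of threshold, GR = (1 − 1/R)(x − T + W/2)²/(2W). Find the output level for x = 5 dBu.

3.2 dBu

x − T + W/2 = 5 − 3 + 4 = 6.
GR = (1 − 1/5) × 6² / 16 = 0.8 × 36 / 16 = 1.8 dB.
Output = 5 − 1.8 = 3.2 dBu.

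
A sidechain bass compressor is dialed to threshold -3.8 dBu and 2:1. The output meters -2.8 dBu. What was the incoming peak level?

That's 1 dB above the -3.8 dBu threshold.
Undo the ratio: input overshoot = 1 × 2 = 2 dB, giving input = -1.8 dBu.

-1.8 dBu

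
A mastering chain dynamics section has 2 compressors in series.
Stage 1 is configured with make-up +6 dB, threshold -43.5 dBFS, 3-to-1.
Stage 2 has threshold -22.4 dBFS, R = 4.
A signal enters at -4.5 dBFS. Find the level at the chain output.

-24.5 dBFS

Stage 1: 39 dB above -43.5 dBFS, reduced 3:1 to 13 dB above → -30.5 dBFS; +6 dB make-up → -24.5 dBFS.
Stage 2: below threshold (-24.5 ≤ -22.4); passes unchanged; output -24.5 dBFS.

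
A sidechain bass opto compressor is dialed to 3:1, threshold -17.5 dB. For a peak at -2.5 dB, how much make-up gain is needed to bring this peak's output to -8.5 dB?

The peak compresses to -17.5 + 15/3 = -12.5 dB.
To reach -8.5 dB requires -8.5 − (-12.5) = 4 dB of make-up.

4 dB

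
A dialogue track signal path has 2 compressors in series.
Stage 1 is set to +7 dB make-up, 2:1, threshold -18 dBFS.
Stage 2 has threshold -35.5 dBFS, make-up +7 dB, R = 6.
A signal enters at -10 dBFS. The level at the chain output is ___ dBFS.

-23.75 dBFS

Stage 1: 8 dB above -18 dBFS, reduced 2:1 to 4 dB above → -14 dBFS; +7 dB make-up → -7 dBFS.
Stage 2: -7 dBFS is 28.5 dB over -35.5 dBFS; at 6:1 that becomes 4.75 dB over, giving -30.75 dBFS; +7 dB make-up → -23.75 dBFS.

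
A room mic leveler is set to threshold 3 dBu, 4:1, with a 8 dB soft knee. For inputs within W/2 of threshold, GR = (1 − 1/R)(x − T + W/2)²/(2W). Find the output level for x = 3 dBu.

2.25 dBu

x − T + W/2 = 3 − 3 + 4 = 4.
GR = (1 − 1/4) × 4² / 16 = 0.75 × 16 / 16 = 0.75 dB.
Output = 3 − 0.75 = 2.25 dBu.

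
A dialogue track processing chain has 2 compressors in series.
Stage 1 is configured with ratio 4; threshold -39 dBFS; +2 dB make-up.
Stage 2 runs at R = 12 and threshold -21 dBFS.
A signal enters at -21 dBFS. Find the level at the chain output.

Stage 1: 18 dB above -39 dBFS, reduced 4:1 to 4.5 dB above → -34.5 dBFS; +2 dB make-up → -32.5 dBFS.
Stage 2: below threshold (-32.5 ≤ -21); passes unchanged; output -32.5 dBFS.

-32.5 dBFS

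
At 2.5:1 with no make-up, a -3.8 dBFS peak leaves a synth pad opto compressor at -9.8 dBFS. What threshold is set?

Let T be the threshold. Output overshoot = (input overshoot)/R, so -9.8 − T = (-3.8 − T)/2.5.
2.5·(-9.8 − T) = -3.8 − T → 1.5·T = -24.5 − (-3.8) = -20.7.
T = -20.7/1.5 = -13.8 dBFS.

-13.8 dBFS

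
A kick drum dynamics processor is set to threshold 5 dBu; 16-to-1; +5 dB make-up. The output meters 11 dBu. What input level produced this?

Stripping the +5 dB make-up gives 6 dBu at the gain stage.
The compressed level sits 6 − 5 = 1 dB over threshold.
Input overshoot = R × output overshoot = 16 dB → input = 5 + 16 = 21 dBu.

21 dBu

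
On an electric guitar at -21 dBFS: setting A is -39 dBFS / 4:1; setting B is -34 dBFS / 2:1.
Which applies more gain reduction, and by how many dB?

A: overshoot 18 dB → output overshoot 4.5 dB → GR 13.5 dB.
B: overshoot 13 dB → output overshoot 6.5 dB → GR 6.5 dB.
A applies 7 dB more gain reduction.

A, by 7 dB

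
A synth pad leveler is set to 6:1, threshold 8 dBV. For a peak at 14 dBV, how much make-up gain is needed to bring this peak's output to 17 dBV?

8 dB

Without make-up, output = threshold + overshoot/6 = 8 + 1 = 9 dBV.
Gap to target: 8 dB.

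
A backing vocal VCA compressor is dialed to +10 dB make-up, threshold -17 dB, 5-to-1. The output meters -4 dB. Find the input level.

-2 dB

Stripping the +10 dB make-up gives -14 dB at the gain stage.
The compressed level sits -14 − (-17) = 3 dB over threshold.
Undo the ratio: input overshoot = 3 × 5 = 15 dB, giving input = -2 dB.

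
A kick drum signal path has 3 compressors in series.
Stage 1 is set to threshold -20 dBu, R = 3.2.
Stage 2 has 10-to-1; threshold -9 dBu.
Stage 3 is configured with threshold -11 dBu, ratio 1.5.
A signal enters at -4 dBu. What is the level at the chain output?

Stage 1: -4 dBu is 16 dB over -20 dBu; at 3.2:1 that becomes 5 dB over, giving -15 dBu.
Stage 2: -15 dBu is at or below the -9 dBu threshold — no compression; output -15 dBu.
Stage 3: -15 dBu is at or below the -11 dBu threshold — no compression; output -15 dBu.

-15 dBu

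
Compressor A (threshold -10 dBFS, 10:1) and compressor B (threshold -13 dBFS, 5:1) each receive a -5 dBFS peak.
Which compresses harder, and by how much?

A: 5 dB over, compressed to 0.5 dB over, so 4.5 dB of GR.
B: 8 dB over, compressed to 1.6 dB over, so 6.4 dB of GR.
B applies 1.9 dB more gain reduction.

B, by 1.9 dB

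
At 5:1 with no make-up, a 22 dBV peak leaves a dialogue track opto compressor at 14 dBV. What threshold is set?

12 dBV

Input is 10 dB above T (since output overshoot × R = input overshoot: (14 − T)·5 = 22 − T gives T = 12 dBV).
Check: 12 + (22 − 12)/5 = 12 + 2 = 14 dBV. ✓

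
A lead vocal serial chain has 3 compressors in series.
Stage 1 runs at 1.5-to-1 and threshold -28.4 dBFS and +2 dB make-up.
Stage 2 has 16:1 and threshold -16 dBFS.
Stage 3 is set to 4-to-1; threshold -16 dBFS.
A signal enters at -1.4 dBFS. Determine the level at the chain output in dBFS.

Stage 1: overshoot 27 dB → 27/1.5 = 18 dB → -10.4 dBFS; +2 dB make-up → -8.4 dBFS.
Stage 2: 7.6 dB above -16 dBFS, reduced 16:1 to 0.475 dB above → -15.525 dBFS.
Stage 3: -15.525 dBFS is 0.475 dB over -16 dBFS; at 4:1 that becomes 0.11875 dB over, giving -15.88125 dBFS.

-15.88125 dBFS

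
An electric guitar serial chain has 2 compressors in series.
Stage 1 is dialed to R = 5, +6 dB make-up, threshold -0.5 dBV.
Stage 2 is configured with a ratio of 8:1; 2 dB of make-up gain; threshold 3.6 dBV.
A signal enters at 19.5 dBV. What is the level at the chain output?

Stage 1: 20 dB above -0.5 dBV, reduced 5:1 to 4 dB above → 3.5 dBV; +6 dB make-up → 9.5 dBV.
Stage 2: 5.9 dB above 3.6 dBV, reduced 8:1 to 0.7375 dB above → 4.3375 dBV; +2 dB make-up → 6.3375 dBV.

6.3375 dBV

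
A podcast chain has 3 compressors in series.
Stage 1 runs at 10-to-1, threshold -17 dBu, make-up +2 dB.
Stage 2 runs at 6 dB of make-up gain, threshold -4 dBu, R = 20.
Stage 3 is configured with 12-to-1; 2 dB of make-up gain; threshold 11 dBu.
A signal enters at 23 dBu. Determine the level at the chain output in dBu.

-3 dBu

Stage 1: 40 dB above -17 dBu, reduced 10:1 to 4 dB above → -13 dBu; +2 dB make-up → -11 dBu.
Stage 2: -11 dBu is at or below the -4 dBu threshold — no compression; make-up brings it to -5 dBu.
Stage 3: -5 dBu is at or below the 11 dBu threshold — no compression; make-up brings it to -3 dBu.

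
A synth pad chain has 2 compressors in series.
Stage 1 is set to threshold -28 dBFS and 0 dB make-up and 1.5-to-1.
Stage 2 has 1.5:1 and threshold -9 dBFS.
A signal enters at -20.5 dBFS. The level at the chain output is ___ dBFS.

Stage 1: overshoot 7.5 dB → 7.5/1.5 = 5 dB → -23 dBFS.
Stage 2: -23 dBFS ≤ -9 dBFS, so stage 2 doesn't engage; output -23 dBFS.

-23 dBFS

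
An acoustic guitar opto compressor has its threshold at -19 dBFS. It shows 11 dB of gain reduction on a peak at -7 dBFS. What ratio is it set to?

Input overshoot = -7 − (-19) = 12 dB.
Output overshoot = 12 − 11 = 1 dB.
Ratio = input overshoot / output overshoot = 12 / 1 = 12.

12:1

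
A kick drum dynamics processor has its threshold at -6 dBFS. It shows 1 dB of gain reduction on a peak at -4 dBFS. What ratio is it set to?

Input overshoot = -4 − (-6) = 2 dB.
Output overshoot = 2 − 1 = 1 dB.
Ratio = input overshoot / output overshoot = 2 / 1 = 2.

2:1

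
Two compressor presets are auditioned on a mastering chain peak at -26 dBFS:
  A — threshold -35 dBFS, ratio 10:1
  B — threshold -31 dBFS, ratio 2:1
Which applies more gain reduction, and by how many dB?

A, by 5.6 dB

A: 9 dB over, compressed to 0.9 dB over, so 8.1 dB of GR.
B: 5 dB over, compressed to 2.5 dB over, so 2.5 dB of GR.
Difference: 5.6 dB in favour of A.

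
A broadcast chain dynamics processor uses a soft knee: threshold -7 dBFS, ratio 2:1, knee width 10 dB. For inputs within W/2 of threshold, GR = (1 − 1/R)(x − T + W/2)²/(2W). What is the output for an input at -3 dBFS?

x − T + W/2 = -3 − (-7) + 5 = 9.
GR = (1 − 1/2) × 9² / 20 = 0.5 × 81 / 20 = 2.025 dB.
Output = -3 − 2.025 = -5.025 dBFS.

-5.025 dBFS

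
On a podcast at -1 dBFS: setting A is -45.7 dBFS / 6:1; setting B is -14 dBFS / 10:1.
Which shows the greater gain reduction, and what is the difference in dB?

A, by 25.55 dB

A: overshoot 44.7 dB → output overshoot 7.45 dB → GR 37.25 dB.
B: overshoot 13 dB → output overshoot 1.3 dB → GR 11.7 dB.
Difference: 25.55 dB in favour of A.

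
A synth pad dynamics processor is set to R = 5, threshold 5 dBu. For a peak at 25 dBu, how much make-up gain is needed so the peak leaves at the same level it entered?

16 dB

Overshoot 20 dB → 20/5 = 4 dB after compression, so the compressed level is 5 + 4 = 9 dBu.
Make-up = target − compressed = 25 − 9 = 16 dB.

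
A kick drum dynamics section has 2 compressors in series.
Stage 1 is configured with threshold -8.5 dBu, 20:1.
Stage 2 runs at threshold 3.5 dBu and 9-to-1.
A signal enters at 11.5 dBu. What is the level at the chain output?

-7.5 dBu

Stage 1: 11.5 dBu is 20 dB over -8.5 dBu; at 20:1 that becomes 1 dB over, giving -7.5 dBu.
Stage 2: -7.5 dBu is at or below the 3.5 dBu threshold — no compression; output -7.5 dBu.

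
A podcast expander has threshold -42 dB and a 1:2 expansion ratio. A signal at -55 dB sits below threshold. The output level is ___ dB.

-68 dB

The input is 13 dB below the -42 dB threshold.
A 1:2 expander multiplies undershoot by 2: 13 × 2 = 26 dB below threshold.
Output = -42 − 26 = -68 dB.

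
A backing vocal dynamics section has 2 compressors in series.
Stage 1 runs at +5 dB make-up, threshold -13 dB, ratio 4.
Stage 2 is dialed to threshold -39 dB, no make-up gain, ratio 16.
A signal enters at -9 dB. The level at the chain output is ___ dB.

-37 dB

Stage 1: -9 dB is 4 dB over -13 dB; at 4:1 that becomes 1 dB over, giving -12 dB; +5 dB make-up → -7 dB.
Stage 2: overshoot 32 dB → 32/16 = 2 dB → -37 dB.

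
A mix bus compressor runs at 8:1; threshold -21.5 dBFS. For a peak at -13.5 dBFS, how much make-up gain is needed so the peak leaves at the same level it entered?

Without make-up, output = threshold + overshoot/8 = -21.5 + 1 = -20.5 dBFS.
Gap to target: 7 dB.

7 dB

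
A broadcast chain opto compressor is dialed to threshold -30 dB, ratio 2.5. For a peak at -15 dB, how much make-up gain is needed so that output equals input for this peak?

9 dB

Overshoot 15 dB → 15/2.5 = 6 dB after compression, so the compressed level is -30 + 6 = -24 dB.
Make-up = target − compressed = -15 − (-24) = 9 dB.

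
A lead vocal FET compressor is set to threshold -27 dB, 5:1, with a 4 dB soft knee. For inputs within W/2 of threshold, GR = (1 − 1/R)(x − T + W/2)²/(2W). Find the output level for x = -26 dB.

-26.9 dB

x − T + W/2 = -26 − (-27) + 2 = 3.
GR = (1 − 1/5) × 3² / 8 = 0.8 × 9 / 8 = 0.9 dB.
Output = -26 − 0.9 = -26.9 dB.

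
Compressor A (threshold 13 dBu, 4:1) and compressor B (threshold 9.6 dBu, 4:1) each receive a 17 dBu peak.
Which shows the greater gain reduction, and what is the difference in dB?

B, by 2.55 dB

A: GR = 4 − 4/4 = 3 dB.
B: GR = 7.4 − 7.4/4 = 5.55 dB.
Difference: 2.55 dB in favour of B.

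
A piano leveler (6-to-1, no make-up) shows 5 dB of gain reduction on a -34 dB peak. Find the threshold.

-40 dB

Let T be the threshold. Output overshoot = (input overshoot)/R, so -39 − T = (-34 − T)/6.
6·(-39 − T) = -34 − T → 5·T = -234 − (-34) = -200.
T = -200/5 = -40 dB.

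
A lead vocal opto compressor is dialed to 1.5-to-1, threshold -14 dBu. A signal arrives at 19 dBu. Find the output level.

8 dBu

The input is 33 dB above the -14 dBu threshold.
1.5:1 compression reduces that to 33/1.5 = 22 dB over.
That puts the output at 8 dBu.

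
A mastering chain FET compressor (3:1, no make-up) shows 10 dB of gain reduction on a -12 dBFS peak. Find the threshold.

Gain reduction = -12 − (-22) = 10 dB; output overshoot = GR / (R − 1) = 10 / 2 = 5 dB.
Threshold = output − output overshoot = -22 − 5 = -27 dBFS.

-27 dBFS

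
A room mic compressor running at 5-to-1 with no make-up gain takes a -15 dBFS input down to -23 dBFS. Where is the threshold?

-25 dBFS

Let T be the threshold. Output overshoot = (input overshoot)/R, so -23 − T = (-15 − T)/5.
5·(-23 − T) = -15 − T → 4·T = -115 − (-15) = -100.
T = -100/4 = -25 dBFS.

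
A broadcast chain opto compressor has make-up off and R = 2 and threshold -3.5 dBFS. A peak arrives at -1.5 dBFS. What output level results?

-2.5 dBFS

Overshoot: -1.5 − (-3.5) = 2 dB.
2:1 compression reduces that to 2/2 = 1 dB over.
So the level is -3.5 + 1 = -2.5 dBFS.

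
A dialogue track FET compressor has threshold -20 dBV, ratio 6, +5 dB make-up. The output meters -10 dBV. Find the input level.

10 dBV

Stripping the +5 dB make-up gives -15 dBV at the gain stage.
Post-compression overshoot = -15 − (-20) = 5 dB.
Input overshoot = R × output overshoot = 30 dB → input = -20 + 30 = 10 dBV.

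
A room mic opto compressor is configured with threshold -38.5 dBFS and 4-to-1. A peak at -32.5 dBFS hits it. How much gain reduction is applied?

4.5 dB

Overshoot = -32.5 − (-38.5) = 6 dB.
A 4:1 ratio leaves 1.5 dB of that excess.
Gain reduction = 6 − 1.5 = 4.5 dB.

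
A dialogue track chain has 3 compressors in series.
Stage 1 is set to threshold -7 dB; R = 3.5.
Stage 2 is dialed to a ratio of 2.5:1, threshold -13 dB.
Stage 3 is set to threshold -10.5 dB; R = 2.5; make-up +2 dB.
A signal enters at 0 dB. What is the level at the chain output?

Stage 1: 0 dB is 7 dB over -7 dB; at 3.5:1 that becomes 2 dB over, giving -5 dB.
Stage 2: overshoot 8 dB → 8/2.5 = 3.2 dB → -9.8 dB.
Stage 3: 0.7 dB above -10.5 dB, reduced 2.5:1 to 0.28 dB above → -10.22 dB; +2 dB make-up → -8.22 dB.

-8.22 dB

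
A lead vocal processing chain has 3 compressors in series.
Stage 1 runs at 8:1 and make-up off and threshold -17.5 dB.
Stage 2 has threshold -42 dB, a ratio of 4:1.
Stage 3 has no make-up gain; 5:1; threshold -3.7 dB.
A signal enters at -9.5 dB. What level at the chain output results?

-35.625 dB

Stage 1: 8 dB above -17.5 dB, reduced 8:1 to 1 dB above → -16.5 dB.
Stage 2: 25.5 dB above -42 dB, reduced 4:1 to 6.375 dB above → -35.625 dB.
Stage 3: -35.625 dB ≤ -3.7 dB, so stage 3 doesn't engage; output -35.625 dB.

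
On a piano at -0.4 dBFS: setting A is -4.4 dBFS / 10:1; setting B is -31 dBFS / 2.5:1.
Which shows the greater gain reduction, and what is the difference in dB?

A: overshoot 4 dB → output overshoot 0.4 dB → GR 3.6 dB.
B: overshoot 30.6 dB → output overshoot 12.24 dB → GR 18.36 dB.
Difference: 14.76 dB in favour of B.

B, by 14.76 dB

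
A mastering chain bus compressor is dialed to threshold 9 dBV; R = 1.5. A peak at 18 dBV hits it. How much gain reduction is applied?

3 dB

The signal is 9 dB above threshold.
At 1.5:1, output sits 9/1.5 = 6 dB above threshold.
Gain reduction = 9 − 6 = 3 dB.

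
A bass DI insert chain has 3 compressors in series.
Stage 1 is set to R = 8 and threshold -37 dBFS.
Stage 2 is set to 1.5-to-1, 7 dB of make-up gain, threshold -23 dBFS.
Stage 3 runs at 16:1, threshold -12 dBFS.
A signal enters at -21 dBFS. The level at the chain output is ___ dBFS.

-28 dBFS

Stage 1: 16 dB above -37 dBFS, reduced 8:1 to 2 dB above → -35 dBFS.
Stage 2: below threshold (-35 ≤ -23); passes unchanged; make-up brings it to -28 dBFS.
Stage 3: below threshold (-28 ≤ -12); passes unchanged; output -28 dBFS.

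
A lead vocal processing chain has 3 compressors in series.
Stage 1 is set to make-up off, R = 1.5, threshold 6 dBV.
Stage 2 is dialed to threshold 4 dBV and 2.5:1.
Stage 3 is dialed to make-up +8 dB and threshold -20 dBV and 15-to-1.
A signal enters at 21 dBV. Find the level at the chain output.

-10.08 dBV

Stage 1: overshoot 15 dB → 15/1.5 = 10 dB → 16 dBV.
Stage 2: overshoot 12 dB → 12/2.5 = 4.8 dB → 8.8 dBV.
Stage 3: overshoot 28.8 dB → 28.8/15 = 1.92 dB → -18.08 dBV; +8 dB make-up → -10.08 dBV.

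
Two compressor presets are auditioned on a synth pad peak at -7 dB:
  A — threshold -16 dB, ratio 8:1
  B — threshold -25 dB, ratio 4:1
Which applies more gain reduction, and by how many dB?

B, by 5.625 dB

A: 9 dB over, compressed to 1.125 dB over, so 7.875 dB of GR.
B: 18 dB over, compressed to 4.5 dB over, so 13.5 dB of GR.
B applies 5.625 dB more gain reduction.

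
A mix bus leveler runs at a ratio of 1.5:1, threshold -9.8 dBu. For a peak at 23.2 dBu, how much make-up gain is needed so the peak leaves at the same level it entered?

11 dB

The peak compresses to -9.8 + 33/1.5 = 12.2 dBu.
To reach 23.2 dBu requires 23.2 − 12.2 = 11 dB of make-up.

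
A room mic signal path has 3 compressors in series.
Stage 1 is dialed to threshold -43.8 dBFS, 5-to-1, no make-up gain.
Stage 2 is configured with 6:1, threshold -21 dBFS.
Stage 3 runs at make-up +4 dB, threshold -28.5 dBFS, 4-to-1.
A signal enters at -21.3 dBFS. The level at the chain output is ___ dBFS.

-35.3 dBFS

Stage 1: -21.3 dBFS is 22.5 dB over -43.8 dBFS; at 5:1 that becomes 4.5 dB over, giving -39.3 dBFS.
Stage 2: -39.3 dBFS is at or below the -21 dBFS threshold — no compression; output -39.3 dBFS.
Stage 3: below threshold (-39.3 ≤ -28.5); passes unchanged; make-up brings it to -35.3 dBFS.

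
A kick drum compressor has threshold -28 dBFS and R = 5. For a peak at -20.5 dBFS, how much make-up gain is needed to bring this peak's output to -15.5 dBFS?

11 dB

Without make-up, output = threshold + overshoot/5 = -28 + 1.5 = -26.5 dBFS.
Gap to target: 11 dB.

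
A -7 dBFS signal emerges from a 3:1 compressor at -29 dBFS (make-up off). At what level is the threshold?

Gain reduction = -7 − (-29) = 22 dB; output overshoot = GR / (R − 1) = 22 / 2 = 11 dB.
Threshold = output − output overshoot = -29 − 11 = -40 dBFS.

-40 dBFS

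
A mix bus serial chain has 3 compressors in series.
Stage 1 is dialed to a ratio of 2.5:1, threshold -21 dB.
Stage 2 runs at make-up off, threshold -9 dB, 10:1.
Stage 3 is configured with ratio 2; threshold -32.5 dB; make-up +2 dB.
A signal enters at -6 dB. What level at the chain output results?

-21.75 dB

Stage 1: overshoot 15 dB → 15/2.5 = 6 dB → -15 dB.
Stage 2: -15 dB ≤ -9 dB, so stage 2 doesn't engage; output -15 dB.
Stage 3: overshoot 17.5 dB → 17.5/2 = 8.75 dB → -23.75 dB; +2 dB make-up → -21.75 dB.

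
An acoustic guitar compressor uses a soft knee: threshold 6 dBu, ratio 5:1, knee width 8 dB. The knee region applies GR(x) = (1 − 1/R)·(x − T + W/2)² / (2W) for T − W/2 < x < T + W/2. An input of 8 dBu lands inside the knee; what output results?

6.2 dBu

x − T + W/2 = 8 − 6 + 4 = 6.
GR = (1 − 1/5) × 6² / 16 = 0.8 × 36 / 16 = 1.8 dB.
Output = 8 − 1.8 = 6.2 dBu.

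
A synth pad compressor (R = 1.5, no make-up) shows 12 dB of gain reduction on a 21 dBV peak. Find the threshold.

-15 dBV

Let T be the threshold. Output overshoot = (input overshoot)/R, so 9 − T = (21 − T)/1.5.
1.5·(9 − T) = 21 − T → 0.5·T = 13.5 − 21 = -7.5.
T = -7.5/0.5 = -15 dBV.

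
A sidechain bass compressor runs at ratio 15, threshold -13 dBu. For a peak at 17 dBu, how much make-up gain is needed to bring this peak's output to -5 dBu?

6 dB

Overshoot 30 dB → 30/15 = 2 dB after compression, so the compressed level is -13 + 2 = -11 dBu.
Make-up = target − compressed = -5 − (-11) = 6 dB.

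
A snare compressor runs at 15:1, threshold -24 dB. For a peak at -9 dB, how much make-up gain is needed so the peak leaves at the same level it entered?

Overshoot 15 dB → 15/15 = 1 dB after compression, so the compressed level is -24 + 1 = -23 dB.
Make-up = target − compressed = -9 − (-23) = 14 dB.

14 dB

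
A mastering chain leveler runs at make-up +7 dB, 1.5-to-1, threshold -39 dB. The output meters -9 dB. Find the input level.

-4.5 dB

Before make-up, the level was -9 − 7 = -16 dB.
The compressed level sits -16 − (-39) = 23 dB over threshold.
Undo the ratio: input overshoot = 23 × 1.5 = 34.5 dB, giving input = -4.5 dB.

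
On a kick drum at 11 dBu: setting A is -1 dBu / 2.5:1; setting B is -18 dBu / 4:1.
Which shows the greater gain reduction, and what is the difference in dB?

B, by 14.55 dB

A: GR = 12 − 12/2.5 = 7.2 dB.
B: GR = 29 − 29/4 = 21.75 dB.
Difference: 14.55 dB in favour of B.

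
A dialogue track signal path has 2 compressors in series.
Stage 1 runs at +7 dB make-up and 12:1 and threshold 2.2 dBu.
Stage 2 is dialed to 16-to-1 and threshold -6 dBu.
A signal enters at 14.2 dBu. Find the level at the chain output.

Stage 1: overshoot 12 dB → 12/12 = 1 dB → 3.2 dBu; +7 dB make-up → 10.2 dBu.
Stage 2: 16.2 dB above -6 dBu, reduced 16:1 to 1.0125 dB above → -4.9875 dBu.

-4.9875 dBu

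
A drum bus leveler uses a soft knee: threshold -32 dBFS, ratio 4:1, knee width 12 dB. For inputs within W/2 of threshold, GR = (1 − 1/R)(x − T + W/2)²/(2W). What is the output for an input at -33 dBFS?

x − T + W/2 = -33 − (-32) + 6 = 5.
GR = (1 − 1/4) × 5² / 24 = 0.75 × 25 / 24 = 0.78125 dB.
Output = -33 − 0.78125 = -33.78125 dBFS.

-33.78125 dBFS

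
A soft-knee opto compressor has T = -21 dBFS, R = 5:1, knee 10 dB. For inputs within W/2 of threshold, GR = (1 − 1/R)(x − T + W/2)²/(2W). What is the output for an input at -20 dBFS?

x − T + W/2 = -20 − (-21) + 5 = 6.
GR = (1 − 1/5) × 6² / 20 = 0.8 × 36 / 20 = 1.44 dB.
Output = -20 − 1.44 = -21.44 dBFS.

-21.44 dBFS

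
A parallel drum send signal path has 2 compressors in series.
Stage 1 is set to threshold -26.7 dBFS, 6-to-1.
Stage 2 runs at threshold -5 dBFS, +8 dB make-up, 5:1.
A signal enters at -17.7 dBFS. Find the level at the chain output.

Stage 1: -17.7 dBFS is 9 dB over -26.7 dBFS; at 6:1 that becomes 1.5 dB over, giving -25.2 dBFS.
Stage 2: -25.2 dBFS is at or below the -5 dBFS threshold — no compression; make-up brings it to -17.2 dBFS.

-17.2 dBFS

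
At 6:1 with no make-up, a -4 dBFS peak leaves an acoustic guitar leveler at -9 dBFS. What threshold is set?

-10 dBFS

Gain reduction = -4 − (-9) = 5 dB; output overshoot = GR / (R − 1) = 5 / 5 = 1 dB.
Threshold = output − output overshoot = -9 − 1 = -10 dBFS.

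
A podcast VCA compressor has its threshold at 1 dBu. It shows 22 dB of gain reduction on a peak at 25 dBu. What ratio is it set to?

12:1

Input overshoot = 25 − 1 = 24 dB.
Output overshoot = 24 − 22 = 2 dB.
Ratio = input overshoot / output overshoot = 24 / 2 = 12.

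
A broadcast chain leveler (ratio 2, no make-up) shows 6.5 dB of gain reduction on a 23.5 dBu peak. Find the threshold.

Input is 13 dB above T (since output overshoot × R = input overshoot: (17 − T)·2 = 23.5 − T gives T = 10.5 dBu).
Check: 10.5 + (23.5 − 10.5)/2 = 10.5 + 6.5 = 17 dBu. ✓

10.5 dBu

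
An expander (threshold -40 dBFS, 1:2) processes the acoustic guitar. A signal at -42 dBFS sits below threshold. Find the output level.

The input is 2 dB below the -40 dBFS threshold.
A 1:2 expander multiplies undershoot by 2: 2 × 2 = 4 dB below threshold.
Output = -40 − 4 = -44 dBFS.

-44 dBFS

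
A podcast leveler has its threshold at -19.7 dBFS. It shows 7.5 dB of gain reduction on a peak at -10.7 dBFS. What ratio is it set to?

6:1

Input overshoot = -10.7 − (-19.7) = 9 dB.
Output overshoot = 9 − 7.5 = 1.5 dB.
Ratio = input overshoot / output overshoot = 9 / 1.5 = 6.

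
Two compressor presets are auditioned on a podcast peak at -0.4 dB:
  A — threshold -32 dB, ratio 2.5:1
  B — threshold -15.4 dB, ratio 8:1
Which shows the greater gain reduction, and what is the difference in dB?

A: overshoot 31.6 dB → output overshoot 12.64 dB → GR 18.96 dB.
B: overshoot 15 dB → output overshoot 1.875 dB → GR 13.125 dB.
A applies 5.835 dB more gain reduction.

A, by 5.835 dB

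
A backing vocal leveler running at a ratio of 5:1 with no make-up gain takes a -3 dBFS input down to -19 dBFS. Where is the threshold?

-23 dBFS

Gain reduction = -3 − (-19) = 16 dB; output overshoot = GR / (R − 1) = 16 / 4 = 4 dB.
Threshold = output − output overshoot = -19 − 4 = -23 dBFS.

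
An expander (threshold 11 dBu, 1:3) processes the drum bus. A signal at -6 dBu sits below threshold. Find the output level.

-40 dBu

The input is 17 dB below the 11 dBu threshold.
A 1:3 expander multiplies undershoot by 3: 17 × 3 = 51 dB below threshold.
Output = 11 − 51 = -40 dBu.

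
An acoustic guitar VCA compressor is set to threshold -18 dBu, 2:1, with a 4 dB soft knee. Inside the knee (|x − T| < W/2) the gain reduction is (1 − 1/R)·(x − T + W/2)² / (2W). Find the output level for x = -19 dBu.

x − T + W/2 = -19 − (-18) + 2 = 1.
GR = (1 − 1/2) × 1² / 8 = 0.5 × 1 / 8 = 0.0625 dB.
Output = -19 − 0.0625 = -19.0625 dBu.

-19.0625 dBu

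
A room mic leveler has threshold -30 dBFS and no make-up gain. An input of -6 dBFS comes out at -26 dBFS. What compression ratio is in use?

6:1

Input overshoot = -6 − (-30) = 24 dB; output overshoot = -26 − (-30) = 4 dB.
Ratio = 24 / 4 = 6.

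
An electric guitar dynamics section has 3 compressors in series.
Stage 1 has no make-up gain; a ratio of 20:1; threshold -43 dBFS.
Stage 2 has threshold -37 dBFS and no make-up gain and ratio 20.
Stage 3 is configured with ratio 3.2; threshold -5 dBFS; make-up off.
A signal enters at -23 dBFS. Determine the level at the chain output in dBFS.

Stage 1: overshoot 20 dB → 20/20 = 1 dB → -42 dBFS.
Stage 2: -42 dBFS is at or below the -37 dBFS threshold — no compression; output -42 dBFS.
Stage 3: -42 dBFS is at or below the -5 dBFS threshold — no compression; output -42 dBFS.

-42 dBFS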